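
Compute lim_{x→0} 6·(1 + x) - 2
Direct substitution at x = 0 gives 4.

Final answer: 4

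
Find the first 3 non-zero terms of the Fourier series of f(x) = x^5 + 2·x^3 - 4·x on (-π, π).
(-36·π^2 + 2·π^4 + 208)·sin(x) + (-π^4 - 1/2 + 3·π^2)·sin(2·x) + (-208/81 - 4·π^2/27 + 2·π^4/3)·sin(3·x)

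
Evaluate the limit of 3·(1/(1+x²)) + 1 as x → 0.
Direct substitution at x = 0 gives 4.

Final answer: 4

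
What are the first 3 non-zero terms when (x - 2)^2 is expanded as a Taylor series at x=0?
x^2 - 4·x + 4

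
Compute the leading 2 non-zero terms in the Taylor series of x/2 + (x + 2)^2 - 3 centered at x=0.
9·x/2 + 1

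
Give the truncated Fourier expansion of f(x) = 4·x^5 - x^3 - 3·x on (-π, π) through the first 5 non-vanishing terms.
(-162·π^2 + 8·π^4 + 966)·sin(x) + (-4·π^4 - 57/2 + 21·π^2)·sin(2·x) + (-178·π^2/27 + 194/81 + 8·π^4/3)·sin(3·x) + (-2·π^4 + 3/8 + 3·π^2)·sin(4·x) + (-42·π^2/25 - 498/625 + 8·π^4/5)·sin(5·x)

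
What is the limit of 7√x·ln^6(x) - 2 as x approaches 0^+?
The product is a 0·∞ indeterminate form at x → 0⁺.
Rewrite the product as 7·ln^6(x) / x^(-1/2) and apply L'Hôpital, or use the standard hierarchy x^(-1/2) ≫ |ln x|^6 as x → 0⁺.
The indeterminate product → 0, so the limit = -2.

Final answer: -2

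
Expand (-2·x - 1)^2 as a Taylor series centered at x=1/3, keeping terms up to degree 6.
25/9 + 20·(x - 1/3)/3 + 4·(x - 1/3)^2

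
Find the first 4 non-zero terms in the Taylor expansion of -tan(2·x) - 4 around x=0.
-64·x^5/15 - 8·x^3/3 - 2·x - 4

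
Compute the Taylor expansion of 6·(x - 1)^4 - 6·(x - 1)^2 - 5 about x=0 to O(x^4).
-24·x^3 + 30·x^2 - 12·x - 5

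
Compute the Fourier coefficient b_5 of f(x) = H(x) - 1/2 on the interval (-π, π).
b_5 = (1/π) ∫_{-π}^{π} f(x)·sin(5x) dx.
Evaluate the integral (use parity and integration by parts as needed): b_5 = 2/(5·π).

Final answer: 2/(5·π)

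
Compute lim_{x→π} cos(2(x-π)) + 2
Direct substitution at x = π gives 3.

Final answer: 3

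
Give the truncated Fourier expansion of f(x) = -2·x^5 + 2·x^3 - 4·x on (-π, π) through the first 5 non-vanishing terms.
(-512 - 4·π^4 + 84·π^2)·sin(x) + (-12·π^2 + 22 + 2·π^4)·sin(2·x) + (-4·π^4/3 - 448/81 + 116·π^2/27)·sin(3·x) + (-9·π^2/4 + 91/32 + π^4)·sin(4·x) + (-4·π^4/5 - 1216/625 + 36·π^2/25)·sin(5·x)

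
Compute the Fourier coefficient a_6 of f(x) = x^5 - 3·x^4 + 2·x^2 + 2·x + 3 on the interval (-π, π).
a_6 = (1/π) ∫_{-π}^{π} f(x)·cos(6x) dx.
Evaluate the integral (use parity and integration by parts as needed): a_6 = 1/3 - 2·π^2/3.

Final answer: 1/3 - 2·π^2/3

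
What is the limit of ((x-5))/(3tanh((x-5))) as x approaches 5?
Both numerator and denominator → 0 as x → 5; this is a 0/0 indeterminate form.
Expand each to leading order near x = 5: numerator ~ (x - 5), denominator ~ 3·(x - 5).
The limit of the ratio is 1/3.

Final answer: 1/3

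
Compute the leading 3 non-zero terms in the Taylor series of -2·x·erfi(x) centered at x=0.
-2·x^6/(5·√(π)) - 4·x^4/(3·√(π)) - 4·x^2/√(π)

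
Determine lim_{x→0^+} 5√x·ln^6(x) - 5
The product is a 0·∞ indeterminate form at x → 0⁺.
Rewrite the product as 5·ln^6(x) / x^(-1/2) and apply L'Hôpital, or use the standard hierarchy x^(-1/2) ≫ |ln x|^6 as x → 0⁺.
The indeterminate product → 0, so the limit = -5.

Final answer: -5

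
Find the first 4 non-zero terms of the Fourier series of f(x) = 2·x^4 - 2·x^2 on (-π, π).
(104 - 16·π^2)·cos(x) + (-8 + 4·π^2)·cos(2·x) + (56/27 - 16·π^2/9)·cos(3·x) - 2·π^2/3 + 2·π^4/5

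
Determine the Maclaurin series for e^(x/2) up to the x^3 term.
x^3/48 + x^2/8 + x/2 + 1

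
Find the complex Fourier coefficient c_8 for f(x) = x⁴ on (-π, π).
Compute the real Fourier coefficients first: a_8 = -3/256 + π^2/8, b_8 = 0.
Then c_8 = (a_8 − i·b_8)/2 = -3/512 + π^2/16.

Final answer: -3/512 + π^2/16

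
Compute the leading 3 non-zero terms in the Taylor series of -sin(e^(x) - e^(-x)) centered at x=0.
23·x^5/60 + x^3 - 2·x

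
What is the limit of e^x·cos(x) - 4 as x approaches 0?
Direct substitution at x = 0 gives -3.

Final answer: -3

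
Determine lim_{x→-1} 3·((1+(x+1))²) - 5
Direct substitution at x = -1 gives -2.

Final answer: -2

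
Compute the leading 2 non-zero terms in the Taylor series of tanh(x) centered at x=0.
-x^3/3 + x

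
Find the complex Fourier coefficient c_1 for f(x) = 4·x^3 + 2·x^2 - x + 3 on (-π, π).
Compute the real Fourier coefficients first: a_1 = -8, b_1 = -50 + 8·π^2.
Then c_1 = (a_1 − i·b_1)/2 = -4 - 4·i·π^2 + 25·i.

Final answer: -4 - 4·i·π^2 + 25·i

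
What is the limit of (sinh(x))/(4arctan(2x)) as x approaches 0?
Both numerator and denominator → 0 as x → 0; this is a 0/0 indeterminate form.
Expand each to leading order near x = 0: numerator ~ x, denominator ~ 8·x.
The limit of the ratio is 1/8.

Final answer: 1/8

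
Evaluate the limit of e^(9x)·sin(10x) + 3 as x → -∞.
Evaluate the dominant behaviour as x → -∞; each term tends to a finite value or vanishes.
Limit = 3.

Final answer: 3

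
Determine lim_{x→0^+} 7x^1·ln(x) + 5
The product is a 0·∞ indeterminate form at x → 0⁺.
Rewrite the product as 7·ln(x) / x^(-1) and apply L'Hôpital, or use the standard hierarchy x^(-1) ≫ |ln x| as x → 0⁺.
The indeterminate product → 0, so the limit = 5.

Final answer: 5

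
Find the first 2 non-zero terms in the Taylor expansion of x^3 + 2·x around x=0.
x^3 + 2·x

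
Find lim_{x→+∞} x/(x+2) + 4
Evaluate the dominant behaviour as x → +∞; each term tends to a finite value or vanishes.
Limit = 5.

Final answer: 5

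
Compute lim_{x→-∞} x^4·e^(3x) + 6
The product is a 0·∞ indeterminate form at x → -∞.
Rewrite the product as x^4 / e^(-3x) (an ∞/∞ form) and apply L'Hôpital, or use the standard hierarchy e^(3|x|) ≫ |x^4| as x → -∞.
The indeterminate product → 0, so the limit = 6.

Final answer: 6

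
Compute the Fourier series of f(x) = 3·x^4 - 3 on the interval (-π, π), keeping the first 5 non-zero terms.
(144 - 24·π^2)·cos(x) + (-9 + 6·π^2)·cos(2·x) + (16/9 - 8·π^2/3)·cos(3·x) + (-9/16 + 3·π^2/2)·cos(4·x) - 3 + 3·π^4/5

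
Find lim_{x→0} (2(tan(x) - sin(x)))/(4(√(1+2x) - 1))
Both numerator and denominator → 0 as x → 0; this is a 0/0 indeterminate form.
Expand each to leading order near x = 0: numerator ~ x^3, denominator ~ 4·x.
The limit of the ratio is 0.

Final answer: 0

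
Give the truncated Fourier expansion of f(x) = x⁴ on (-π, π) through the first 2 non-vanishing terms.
(48 - 8·π^2)·cos(x) + π^4/5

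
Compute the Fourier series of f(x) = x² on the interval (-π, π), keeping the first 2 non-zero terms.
-4·cos(x) + π^2/3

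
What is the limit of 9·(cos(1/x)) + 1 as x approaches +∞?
Evaluate the dominant behaviour as x → +∞; each term tends to a finite value or vanishes.
Limit = 10.

Final answer: 10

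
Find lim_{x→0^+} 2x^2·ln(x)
This is a 0·∞ indeterminate form at x → 0⁺.
Rewrite the product as 2·ln(x) / x^(-2) and apply L'Hôpital, or use the standard hierarchy x^(-2) ≫ |ln x| as x → 0⁺.
The indeterminate product → 0, so the limit = 0.

Final answer: 0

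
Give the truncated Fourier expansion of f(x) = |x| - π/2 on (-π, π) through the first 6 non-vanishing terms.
-4·cos(x)/π - 4·cos(3·x)/(9·π) - 4·cos(5·x)/(25·π) - 4·cos(7·x)/(49·π) - 4·cos(9·x)/(81·π) - 4·cos(11·x)/(121·π)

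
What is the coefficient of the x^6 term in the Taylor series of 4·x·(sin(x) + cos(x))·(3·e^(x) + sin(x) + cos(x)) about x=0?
Expand to order 6: 4·x·(sin(x) + cos(x))·(3·e^(x) + sin(x) + cos(x)) = 4·x^6/15 - 2·x^5 - 16·x^4/3 + 12·x^3 + 32·x^2 + 16·x + O(x^7).
The coefficient of x^6 is 4/15.

Final answer: 4/15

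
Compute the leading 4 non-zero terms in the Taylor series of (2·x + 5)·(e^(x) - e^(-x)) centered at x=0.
2·x^4/3 + 5·x^3/3 + 4·x^2 + 10·x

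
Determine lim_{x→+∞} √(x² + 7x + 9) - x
As x → +∞: multiply by the conjugate to get (7x+9)/(√(x²+7x+9)+x); the denominator ~ 2x, so the limit is 7/2.
Limit = 7/2.

Final answer: 7/2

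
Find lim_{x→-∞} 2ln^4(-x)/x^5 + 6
The quotient is an ∞/∞ indeterminate form as x → -∞.
Compare growth rates of the dominant terms (exponentials ≫ polynomials ≫ logarithms), or apply L'Hôpital's rule; the quotient → 0.
Adding the constant: 0 + 6 = 6. Limit = 6.

Final answer: 6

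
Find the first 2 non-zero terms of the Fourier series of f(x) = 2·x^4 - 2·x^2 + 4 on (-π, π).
(104 - 16·π^2)·cos(x) - 2·π^2/3 + 4 + 2·π^4/5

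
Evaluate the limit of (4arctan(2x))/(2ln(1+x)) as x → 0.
Both numerator and denominator → 0 as x → 0; this is a 0/0 indeterminate form.
Expand each to leading order near x = 0: numerator ~ 8·x, denominator ~ 2·x.
The limit of the ratio is 4.

Final answer: 4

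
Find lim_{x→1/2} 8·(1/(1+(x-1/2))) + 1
Direct substitution at x = 1/2 gives 9.

Final answer: 9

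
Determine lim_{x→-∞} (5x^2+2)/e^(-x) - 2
The quotient is an ∞/∞ indeterminate form as x → -∞.
Compare growth rates of the dominant terms (exponentials ≫ polynomials ≫ logarithms), or apply L'Hôpital's rule; the quotient → 0.
Adding the constant: 0 - 2 = -2. Limit = -2.

Final answer: -2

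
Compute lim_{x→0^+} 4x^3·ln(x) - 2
The product is a 0·∞ indeterminate form at x → 0⁺.
Rewrite the product as 4·ln(x) / x^(-3) and apply L'Hôpital, or use the standard hierarchy x^(-3) ≫ |ln x| as x → 0⁺.
The indeterminate product → 0, so the limit = -2.

Final answer: -2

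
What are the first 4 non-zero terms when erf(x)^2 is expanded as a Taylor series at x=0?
-16·x^8/(35·π) + 56·x^6/(45·π) - 8·x^4/(3·π) + 4·x^2/π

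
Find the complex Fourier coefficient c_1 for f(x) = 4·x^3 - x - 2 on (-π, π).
Compute the real Fourier coefficients first: a_1 = 0, b_1 = -50 + 8·π^2.
Then c_1 = (a_1 − i·b_1)/2 = -4·i·π^2 + 25·i.

Final answer: -4·i·π^2 + 25·i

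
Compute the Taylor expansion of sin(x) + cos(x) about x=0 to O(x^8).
-x^7/5040 - x^6/720 + x^5/120 + x^4/24 - x^3/6 - x^2/2 + x + 1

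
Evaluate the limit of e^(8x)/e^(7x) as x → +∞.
This is an ∞/∞ indeterminate form as x → +∞.
Rewrite e^(8x)/e^(7x) = e^((8−7)x) = e^(x); the exponent coefficient is 1 > 0 so e^(x) → ∞.
Limit = ∞.

Final answer: ∞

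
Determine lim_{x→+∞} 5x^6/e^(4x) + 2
The quotient is an ∞/∞ indeterminate form as x → +∞.
The exponential denominator e^(4x) dominates the polynomial numerator (e^x ≫ x^6 as x → ∞), so the quotient → 0.
Adding the constant: 0 + 2 = 2. Limit = 2.

Final answer: 2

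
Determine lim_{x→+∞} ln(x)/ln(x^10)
This is an ∞/∞ indeterminate form as x → +∞.
Write ln(x^10) = 10·ln(x), reducing the quotient to 1/10.
Limit = 1/10.

Final answer: 1/10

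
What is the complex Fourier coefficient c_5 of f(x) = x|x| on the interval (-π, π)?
Compute the real Fourier coefficients first: a_5 = 0, b_5 = (-8 + 50·π^2)/(125·π).
Then c_5 = (a_5 − i·b_5)/2 = -i·π/5 + 4·i/(125·π).

Final answer: -i·π/5 + 4·i/(125·π)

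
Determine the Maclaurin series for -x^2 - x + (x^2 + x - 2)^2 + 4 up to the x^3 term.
2·x^3 - 4·x^2 - 5·x + 8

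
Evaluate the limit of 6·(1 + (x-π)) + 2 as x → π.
Direct substitution at x = π gives 8.

Final answer: 8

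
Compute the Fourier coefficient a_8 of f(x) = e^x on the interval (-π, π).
a_8 = (1/π) ∫_{-π}^{π} f(x)·cos(8x) dx.
Evaluate the integral (use parity and integration by parts as needed): a_8 = (-1 + e^(2·π))·e^(-π)/(65·π).

Final answer: (-1 + e^(2·π))·e^(-π)/(65·π)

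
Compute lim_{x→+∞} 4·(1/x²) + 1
Evaluate the dominant behaviour as x → +∞; each term tends to a finite value or vanishes.
Limit = 1.

Final answer: 1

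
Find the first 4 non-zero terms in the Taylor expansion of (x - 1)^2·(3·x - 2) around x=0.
3·x^3 - 8·x^2 + 7·x - 2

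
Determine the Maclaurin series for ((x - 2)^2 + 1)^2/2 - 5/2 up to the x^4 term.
x^4/2 - 4·x^3 + 13·x^2 - 20·x + 10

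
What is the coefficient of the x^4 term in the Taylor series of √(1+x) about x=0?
Expand to order 4: √(1+x) = -5·x^4/128 + x^3/16 - x^2/8 + x/2 + 1 + O(x^5).
The coefficient of x^4 is -5/128.

Final answer: -5/128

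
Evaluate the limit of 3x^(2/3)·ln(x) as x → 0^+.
This is a 0·∞ indeterminate form at x → 0⁺.
Rewrite the product as 3·ln(x) / x^(-2/3) and apply L'Hôpital, or use the standard hierarchy x^(-2/3) ≫ |ln x| as x → 0⁺.
The indeterminate product → 0, so the limit = 0.

Final answer: 0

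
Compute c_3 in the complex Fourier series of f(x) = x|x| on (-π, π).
Compute the real Fourier coefficients first: a_3 = 0, b_3 = (-8 + 18·π^2)/(27·π).
Then c_3 = (a_3 − i·b_3)/2 = -i·π/3 + 4·i/(27·π).

Final answer: -i·π/3 + 4·i/(27·π)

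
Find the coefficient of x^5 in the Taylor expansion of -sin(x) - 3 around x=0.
Expand to order 5: -sin(x) - 3 = -x^5/120 + x^3/6 - x - 3 + O(x^6).
The coefficient of x^5 is -1/120.

Final answer: -1/120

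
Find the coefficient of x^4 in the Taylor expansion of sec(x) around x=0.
Expand to order 4: sec(x) = 5·x^4/24 + x^2/2 + 1 + O(x^5).
The coefficient of x^4 is 5/24.

Final answer: 5/24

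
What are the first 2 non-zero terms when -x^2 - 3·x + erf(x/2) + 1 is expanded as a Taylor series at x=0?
x·(-3 + 1/√(π)) + 1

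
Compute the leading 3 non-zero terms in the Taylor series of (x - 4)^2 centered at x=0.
x^2 - 8·x + 16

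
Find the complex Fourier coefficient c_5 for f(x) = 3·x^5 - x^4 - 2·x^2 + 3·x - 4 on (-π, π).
Compute the real Fourier coefficients first: a_5 = 152/625 + 8·π^2/25, b_5 = -24·π^2/25 + 894/625 + 6·π^4/5.
Then c_5 = (a_5 − i·b_5)/2 = 76/625 + 4·π^2/25 - 3·i·π^4/5 - 447·i/625 + 12·i·π^2/25.

Final answer: 76/625 + 4·π^2/25 - 3·i·π^4/5 - 447·i/625 + 12·i·π^2/25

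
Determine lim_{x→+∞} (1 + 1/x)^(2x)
As x → +∞: write (1 + 1/x)^(2x) = ((1 + 1/x)^x)^2 → (e^1)^2 = e^2.
Limit = e^(2).

Final answer: e^(2)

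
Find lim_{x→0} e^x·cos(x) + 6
Direct substitution at x = 0 gives 7.

Final answer: 7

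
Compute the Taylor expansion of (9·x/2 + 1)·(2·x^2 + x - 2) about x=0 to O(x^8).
9·x^3 + 13·x^2/2 - 8·x - 2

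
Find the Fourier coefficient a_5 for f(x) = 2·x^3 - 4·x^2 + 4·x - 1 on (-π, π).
a_5 = (1/π) ∫_{-π}^{π} f(x)·cos(5x) dx.
Evaluate the integral (use parity and integration by parts as needed): a_5 = 16/25.

Final answer: 16/25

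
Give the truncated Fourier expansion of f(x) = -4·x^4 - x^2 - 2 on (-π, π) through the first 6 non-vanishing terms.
(-188 + 32·π^2)·cos(x) + (11 - 8·π^2)·cos(2·x) + (-52/27 + 32·π^2/9)·cos(3·x) + (1/2 - 2·π^2)·cos(4·x) + (-92/625 + 32·π^2/25)·cos(5·x) - 4·π^4/5 - π^2/3 - 2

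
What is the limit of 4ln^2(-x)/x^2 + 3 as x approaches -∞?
The quotient is an ∞/∞ indeterminate form as x → -∞.
Compare growth rates of the dominant terms (exponentials ≫ polynomials ≫ logarithms), or apply L'Hôpital's rule; the quotient → 0.
Adding the constant: 0 + 3 = 3. Limit = 3.

Final answer: 3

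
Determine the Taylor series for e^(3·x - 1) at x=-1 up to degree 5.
e^(-4) + 3·e^(-4)·(x + 1) + 9·e^(-4)·(x + 1)^2/2 + 9·e^(-4)·(x + 1)^3/2 + 27·e^(-4)·(x + 1)^4/8 + 81·e^(-4)·(x + 1)^5/40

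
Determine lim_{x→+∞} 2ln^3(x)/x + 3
The quotient is an ∞/∞ indeterminate form as x → +∞.
The polynomial denominator x dominates the logarithmic numerator (any positive power of x ≫ ln^3(x) as x → ∞), so the quotient → 0.
Adding the constant: 0 + 3 = 3. Limit = 3.

Final answer: 3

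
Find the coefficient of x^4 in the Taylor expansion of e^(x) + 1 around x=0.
Expand to order 4: e^(x) + 1 = x^4/24 + x^3/6 + x^2/2 + x + 2 + O(x^5).
The coefficient of x^4 is 1/24.

Final answer: 1/24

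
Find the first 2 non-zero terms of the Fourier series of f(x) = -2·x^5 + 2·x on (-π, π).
(-476 - 4·π^4 + 80·π^2)·sin(x) + (-10·π^2 + 13 + 2·π^4)·sin(2·x)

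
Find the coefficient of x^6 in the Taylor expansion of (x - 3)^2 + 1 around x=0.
Expand to order 6: (x - 3)^2 + 1 = x^2 - 6·x + 10 + O(x^7).
The coefficient of x^6 is 0.

Final answer: 0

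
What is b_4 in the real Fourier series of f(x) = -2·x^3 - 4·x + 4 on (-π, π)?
b_4 = (1/π) ∫_{-π}^{π} f(x)·sin(4x) dx.
Evaluate the integral (use parity and integration by parts as needed): b_4 = 13/8 + π^2.

Final answer: 13/8 + π^2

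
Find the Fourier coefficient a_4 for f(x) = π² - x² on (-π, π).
a_4 = (1/π) ∫_{-π}^{π} f(x)·cos(4x) dx.
Evaluate the integral (use parity and integration by parts as needed): a_4 = -1/4.

Final answer: -1/4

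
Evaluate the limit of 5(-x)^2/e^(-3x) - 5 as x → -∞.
The quotient is an ∞/∞ indeterminate form as x → -∞.
Compare growth rates of the dominant terms (exponentials ≫ polynomials ≫ logarithms), or apply L'Hôpital's rule; the quotient → 0.
Adding the constant: 0 - 5 = -5. Limit = -5.

Final answer: -5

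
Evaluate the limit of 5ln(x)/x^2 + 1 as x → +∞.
The quotient is an ∞/∞ indeterminate form as x → +∞.
The polynomial denominator x^2 dominates the logarithmic numerator (any positive power of x ≫ ln(x) as x → ∞), so the quotient → 0.
Adding the constant: 0 + 1 = 1. Limit = 1.

Final answer: 1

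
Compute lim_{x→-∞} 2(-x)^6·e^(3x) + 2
The product is a 0·∞ indeterminate form at x → -∞.
Rewrite the product as 2(-x)^6 / e^(-3x) (an ∞/∞ form) and apply L'Hôpital, or use the standard hierarchy e^(3|x|) ≫ |(-x)^6| as x → -∞.
The indeterminate product → 0, so the limit = 2.

Final answer: 2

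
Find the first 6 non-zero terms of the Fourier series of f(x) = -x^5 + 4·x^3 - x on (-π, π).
(-290 - 2·π^4 + 48·π^2)·sin(x) + (-9·π^2 + 29/2 + π^4)·sin(2·x) + (-2·π^4/3 - 278/81 + 112·π^2/27)·sin(3·x) + (-21·π^2/8 + 95/64 + π^4/2)·sin(4·x) + (-2·π^4/5 - 538/625 + 48·π^2/25)·sin(5·x) + (-41·π^2/27 + 95/162 + π^4/3)·sin(6·x)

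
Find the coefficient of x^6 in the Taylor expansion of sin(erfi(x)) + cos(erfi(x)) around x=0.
Expand to order 6: sin(erfi(x)) + cos(erfi(x)) = x^6·(-28/(45·π) - 4/(45·π^3) + 8/(9·π^2)) + x^5·(-4/(3·π^(3/2)) + 4/(15·π^(5/2)) + 1/(5·√(π))) + x^4·(-4/(3·π) + 2/(3·π^2)) + x^3·(-4/(3·π^(3/2)) + 2/(3·√(π))) - 2·x^2/π + 2·x/√(π) + 1 + O(x^7).
The coefficient of x^6 is -28/(45·π) - 4/(45·π^3) + 8/(9·π^2).

Final answer: -28/(45·π) - 4/(45·π^3) + 8/(9·π^2)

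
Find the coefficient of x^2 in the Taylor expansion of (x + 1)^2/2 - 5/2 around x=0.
Expand to order 2: (x + 1)^2/2 - 5/2 = x^2/2 + x - 2 + O(x^3).
The coefficient of x^2 is 1/2.

Final answer: 1/2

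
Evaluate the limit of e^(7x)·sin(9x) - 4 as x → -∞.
Evaluate the dominant behaviour as x → -∞; each term tends to a finite value or vanishes.
Limit = -4.

Final answer: -4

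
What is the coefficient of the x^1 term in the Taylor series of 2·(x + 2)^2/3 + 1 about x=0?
Expand to order 1: 2·(x + 2)^2/3 + 1 = 8·x/3 + 11/3 + O(x^2).
The coefficient of x^1 is 8/3.

Final answer: 8/3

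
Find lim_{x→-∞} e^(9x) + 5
Evaluate the dominant behaviour as x → -∞; each term tends to a finite value or vanishes.
Limit = 5.

Final answer: 5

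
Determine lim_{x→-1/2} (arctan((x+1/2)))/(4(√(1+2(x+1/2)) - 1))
Both numerator and denominator → 0 as x → -1/2; this is a 0/0 indeterminate form.
Expand each to leading order near x = -1/2: numerator ~ (x + 1/2), denominator ~ 4·(x + 1/2).
The limit of the ratio is 1/4.

Final answer: 1/4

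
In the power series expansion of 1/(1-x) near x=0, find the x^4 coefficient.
Expand to order 4: 1/(1-x) = x^4 + x^3 + x^2 + x + 1 + O(x^5).
The coefficient of x^4 is 1.

Final answer: 1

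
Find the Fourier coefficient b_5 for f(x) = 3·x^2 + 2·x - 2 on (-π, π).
b_5 = (1/π) ∫_{-π}^{π} f(x)·sin(5x) dx.
Evaluate the integral (use parity and integration by parts as needed): b_5 = 4/5.

Final answer: 4/5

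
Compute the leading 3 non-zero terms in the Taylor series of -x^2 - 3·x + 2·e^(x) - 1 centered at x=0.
x^3/3 - x + 1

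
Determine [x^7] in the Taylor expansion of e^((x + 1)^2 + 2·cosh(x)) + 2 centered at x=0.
Expand to order 7: e^((x + 1)^2 + 2·cosh(x)) + 2 = 7991·x^7·e^(3)/1260 + 851·x^6·e^(3)/120 + 71·x^5·e^(3)/10 + 27·x^4·e^(3)/4 + 16·x^3·e^(3)/3 + 4·x^2·e^(3) + 2·x·e^(3) + 2 + e^(3) + O(x^8).
The coefficient of x^7 is 7991·e^(3)/1260.

Final answer: 7991·e^(3)/1260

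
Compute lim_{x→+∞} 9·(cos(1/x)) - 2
Evaluate the dominant behaviour as x → +∞; each term tends to a finite value or vanishes.
Limit = 7.

Final answer: 7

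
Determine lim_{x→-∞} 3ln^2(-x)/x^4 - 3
The quotient is an ∞/∞ indeterminate form as x → -∞.
Compare growth rates of the dominant terms (exponentials ≫ polynomials ≫ logarithms), or apply L'Hôpital's rule; the quotient → 0.
Adding the constant: 0 - 3 = -3. Limit = -3.

Final answer: -3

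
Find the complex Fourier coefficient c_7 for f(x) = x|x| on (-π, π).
Compute the real Fourier coefficients first: a_7 = 0, b_7 = (-8 + 98·π^2)/(343·π).
Then c_7 = (a_7 − i·b_7)/2 = -i·π/7 + 4·i/(343·π).

Final answer: -i·π/7 + 4·i/(343·π)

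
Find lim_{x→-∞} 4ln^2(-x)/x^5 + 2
The quotient is an ∞/∞ indeterminate form as x → -∞.
Compare growth rates of the dominant terms (exponentials ≫ polynomials ≫ logarithms), or apply L'Hôpital's rule; the quotient → 0.
Adding the constant: 0 + 2 = 2. Limit = 2.

Final answer: 2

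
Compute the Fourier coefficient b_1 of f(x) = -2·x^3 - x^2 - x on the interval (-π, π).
b_1 = (1/π) ∫_{-π}^{π} f(x)·sin(1x) dx.
Evaluate the integral (use parity and integration by parts as needed): b_1 = 22 - 4·π^2.

Final answer: 22 - 4·π^2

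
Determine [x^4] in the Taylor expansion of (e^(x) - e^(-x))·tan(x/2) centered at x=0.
Expand to order 4: (e^(x) - e^(-x))·tan(x/2) = x^4/4 + x^2 + O(x^5).
The coefficient of x^4 is 1/4.

Final answer: 1/4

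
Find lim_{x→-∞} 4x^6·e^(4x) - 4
The product is a 0·∞ indeterminate form at x → -∞.
Rewrite the product as 4x^6 / e^(-4x) (an ∞/∞ form) and apply L'Hôpital, or use the standard hierarchy e^(4|x|) ≫ |x^6| as x → -∞.
The indeterminate product → 0, so the limit = -4.

Final answer: -4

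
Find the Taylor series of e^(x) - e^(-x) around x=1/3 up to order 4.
(-1 + e^(2/3))·e^(-1/3) + (1 + e^(2/3))·e^(-1/3)·(x - 1/3) + (-1 + e^(2/3))·e^(-1/3)·(x - 1/3)^2/2 + (1 + e^(2/3))·e^(-1/3)·(x - 1/3)^3/6 + (-1 + e^(2/3))·e^(-1/3)·(x - 1/3)^4/24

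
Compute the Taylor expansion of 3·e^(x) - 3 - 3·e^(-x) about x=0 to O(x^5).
x^3 + 6·x - 3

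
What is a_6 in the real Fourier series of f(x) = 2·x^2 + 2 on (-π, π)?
a_6 = (1/π) ∫_{-π}^{π} f(x)·cos(6x) dx.
Evaluate the integral (use parity and integration by parts as needed): a_6 = 2/9.

Final answer: 2/9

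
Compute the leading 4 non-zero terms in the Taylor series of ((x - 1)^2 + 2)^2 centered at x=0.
-4·x^3 + 10·x^2 - 12·x + 9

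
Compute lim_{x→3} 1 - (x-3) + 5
Direct substitution at x = 3 gives 6.

Final answer: 6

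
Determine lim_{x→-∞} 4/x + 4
Evaluate the dominant behaviour as x → -∞; each term tends to a finite value or vanishes.
Limit = 4.

Final answer: 4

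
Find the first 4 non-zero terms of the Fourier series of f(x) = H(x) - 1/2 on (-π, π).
2·sin(x)/π + 2·sin(3·x)/(3·π) + 2·sin(5·x)/(5·π) + 2·sin(7·x)/(7·π)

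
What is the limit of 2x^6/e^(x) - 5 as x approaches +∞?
The quotient is an ∞/∞ indeterminate form as x → +∞.
The exponential denominator e^(x) dominates the polynomial numerator (e^x ≫ x^6 as x → ∞), so the quotient → 0.
Adding the constant: 0 - 5 = -5. Limit = -5.

Final answer: -5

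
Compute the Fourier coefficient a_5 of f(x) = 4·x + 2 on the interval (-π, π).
a_5 = (1/π) ∫_{-π}^{π} f(x)·cos(5x) dx.
Evaluate the integral (use parity and integration by parts as needed): a_5 = 0.

Final answer: 0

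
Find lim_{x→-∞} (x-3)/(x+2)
Evaluate the dominant behaviour as x → -∞; each term tends to a finite value or vanishes.
Limit = 1.

Final answer: 1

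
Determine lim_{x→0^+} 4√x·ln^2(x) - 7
The product is a 0·∞ indeterminate form at x → 0⁺.
Rewrite the product as 4·ln^2(x) / x^(-1/2) and apply L'Hôpital, or use the standard hierarchy x^(-1/2) ≫ |ln x|^2 as x → 0⁺.
The indeterminate product → 0, so the limit = -7.

Final answer: -7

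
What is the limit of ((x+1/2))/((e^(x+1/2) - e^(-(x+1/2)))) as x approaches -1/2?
Both numerator and denominator → 0 as x → -1/2; this is a 0/0 indeterminate form.
Expand each to leading order near x = -1/2: numerator ~ (x + 1/2), denominator ~ 2·(x + 1/2).
The limit of the ratio is 1/2.

Final answer: 1/2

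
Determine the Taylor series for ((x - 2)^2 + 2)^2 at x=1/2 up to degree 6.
289/16 - 51·(x - 1/2)/2 + 35·(x - 1/2)^2/2 - 6·(x - 1/2)^3 + (x - 1/2)^4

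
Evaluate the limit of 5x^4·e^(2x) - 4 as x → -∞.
The product is a 0·∞ indeterminate form at x → -∞.
Rewrite the product as 5x^4 / e^(-2x) (an ∞/∞ form) and apply L'Hôpital, or use the standard hierarchy e^(2|x|) ≫ |x^4| as x → -∞.
The indeterminate product → 0, so the limit = -4.

Final answer: -4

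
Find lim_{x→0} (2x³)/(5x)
Both numerator and denominator → 0 as x → 0; this is a 0/0 indeterminate form.
Expand each to leading order near x = 0: numerator ~ 2·x^3, denominator ~ 5·x.
The limit of the ratio is 0.

Final answer: 0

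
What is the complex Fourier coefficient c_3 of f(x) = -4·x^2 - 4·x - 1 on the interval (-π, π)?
Compute the real Fourier coefficients first: a_3 = 16/9, b_3 = -8/3.
Then c_3 = (a_3 − i·b_3)/2 = 8/9 + 4·i/3.

Final answer: 8/9 + 4·i/3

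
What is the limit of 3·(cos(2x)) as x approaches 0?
Direct substitution at x = 0 gives 3.

Final answer: 3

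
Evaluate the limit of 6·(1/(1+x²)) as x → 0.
Direct substitution at x = 0 gives 6.

Final answer: 6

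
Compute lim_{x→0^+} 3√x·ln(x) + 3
The product is a 0·∞ indeterminate form at x → 0⁺.
Rewrite the product as 3·ln(x) / x^(-1/2) and apply L'Hôpital, or use the standard hierarchy x^(-1/2) ≫ |ln x| as x → 0⁺.
The indeterminate product → 0, so the limit = 3.

Final answer: 3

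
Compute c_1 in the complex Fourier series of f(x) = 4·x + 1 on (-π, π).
Compute the real Fourier coefficients first: a_1 = 0, b_1 = 8.
Then c_1 = (a_1 − i·b_1)/2 = -4·i.

Final answer: -4·i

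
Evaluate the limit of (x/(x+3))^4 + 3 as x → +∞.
As x → +∞: x/(x+3) = 1/(1 + 3/x) → 1, and the 4th power of a limit-1 base also → 1; with the additive constant, 1 + 3 = 4.
Limit = 4.

Final answer: 4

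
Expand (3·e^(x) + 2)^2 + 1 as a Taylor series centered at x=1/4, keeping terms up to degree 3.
5 + 9·e^(1/2) + 12·e^(1/4) + (12·e^(1/4) + 18·e^(1/2))·(x - 1/4) + (48·e^(1/4) + 360·e^(1/2) + 486·e^(5/4) + 972·e^(3/4) + 1134·e)·(x - 1/4)^2/(8 + 36·e^(1/4) + 27·e^(3/4) + 54·e^(1/2)) + (16·e^(1/4) + 168·e^(1/2) + 324·e^(5/4) + 540·e^(3/4) + 702·e)·(x - 1/4)^3/(8 + 36·e^(1/4) + 27·e^(3/4) + 54·e^(1/2))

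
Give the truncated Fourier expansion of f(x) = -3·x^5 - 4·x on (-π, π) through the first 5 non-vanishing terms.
(-728 - 6·π^4 + 120·π^2)·sin(x) + (-15·π^2 + 53/2 + 3·π^4)·sin(2·x) + (-2·π^4 - 152/27 + 40·π^2/9)·sin(3·x) + (-15·π^2/8 + 173/64 + 3·π^4/2)·sin(4·x) + (-6·π^4/5 - 1144/625 + 24·π^2/25)·sin(5·x)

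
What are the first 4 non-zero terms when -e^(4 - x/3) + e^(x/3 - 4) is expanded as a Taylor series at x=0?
x^3·(e^(-4)/162 + e^(4)/162) + x^2·(-e^(4)/18 + e^(-4)/18) + x·(e^(-4)/3 + e^(4)/3) - e^(4) + e^(-4)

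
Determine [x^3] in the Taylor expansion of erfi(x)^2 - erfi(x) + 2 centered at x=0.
Expand to order 3: erfi(x)^2 - erfi(x) + 2 = -2·x^3/(3·√(π)) + 4·x^2/π - 2·x/√(π) + 2 + O(x^4).
The coefficient of x^3 is -2/(3·√(π)).

Final answer: -2/(3·√(π))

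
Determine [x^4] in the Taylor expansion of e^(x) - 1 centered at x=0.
Expand to order 4: e^(x) - 1 = x^4/24 + x^3/6 + x^2/2 + x + O(x^5).
The coefficient of x^4 is 1/24.

Final answer: 1/24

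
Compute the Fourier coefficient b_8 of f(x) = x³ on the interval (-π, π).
b_8 = (1/π) ∫_{-π}^{π} f(x)·sin(8x) dx.
Evaluate the integral (use parity and integration by parts as needed): b_8 = 3/128 - π^2/4.

Final answer: 3/128 - π^2/4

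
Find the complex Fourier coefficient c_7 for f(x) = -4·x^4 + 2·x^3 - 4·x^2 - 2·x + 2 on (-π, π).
Compute the real Fourier coefficients first: a_7 = 592/2401 + 32·π^2/49, b_7 = -220/343 + 4·π^2/7.
Then c_7 = (a_7 − i·b_7)/2 = 296/2401 + 16·π^2/49 - 2·i·π^2/7 + 110·i/343.

Final answer: 296/2401 + 16·π^2/49 - 2·i·π^2/7 + 110·i/343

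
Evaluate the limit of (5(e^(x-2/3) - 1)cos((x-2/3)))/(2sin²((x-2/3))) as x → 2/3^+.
Both numerator and denominator → 0 as x → 2/3^+; this is a 0/0 indeterminate form.
Expand each to leading order near x = 2/3: numerator ~ 5·(x - 2/3), denominator ~ 2·(x - 2/3)^2.
The limit of the ratio is ∞.

Final answer: ∞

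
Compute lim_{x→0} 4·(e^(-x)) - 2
Direct substitution at x = 0 gives 2.

Final answer: 2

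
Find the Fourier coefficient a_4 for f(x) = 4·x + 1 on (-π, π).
a_4 = (1/π) ∫_{-π}^{π} f(x)·cos(4x) dx.
Evaluate the integral (use parity and integration by parts as needed): a_4 = 0.

Final answer: 0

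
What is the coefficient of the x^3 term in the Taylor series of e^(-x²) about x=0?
Expand to order 3: e^(-x²) = 1 - x^2 + O(x^4).
The coefficient of x^3 is 0.

Final answer: 0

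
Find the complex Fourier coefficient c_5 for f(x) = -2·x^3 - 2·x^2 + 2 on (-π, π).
Compute the real Fourier coefficients first: a_5 = 8/25, b_5 = 24/125 - 4·π^2/5.
Then c_5 = (a_5 − i·b_5)/2 = 4/25 - 12·i/125 + 2·i·π^2/5.

Final answer: 4/25 - 12·i/125 + 2·i·π^2/5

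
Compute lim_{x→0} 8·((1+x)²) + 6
Direct substitution at x = 0 gives 14.

Final answer: 14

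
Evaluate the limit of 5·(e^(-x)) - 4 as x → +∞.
Evaluate the dominant behaviour as x → +∞; each term tends to a finite value or vanishes.
Limit = -4.

Final answer: -4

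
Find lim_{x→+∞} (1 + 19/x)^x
As x → +∞: this is the defining limit (1 + 19/x)^x → e^19.
Limit = e^(19).

Final answer: e^(19)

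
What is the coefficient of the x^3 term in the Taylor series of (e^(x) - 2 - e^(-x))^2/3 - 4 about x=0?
Expand to order 3: (e^(x) - 2 - e^(-x))^2/3 - 4 = -4·x^3/9 + 4·x^2/3 - 8·x/3 - 8/3 + O(x^4).
The coefficient of x^3 is -4/9.

Final answer: -4/9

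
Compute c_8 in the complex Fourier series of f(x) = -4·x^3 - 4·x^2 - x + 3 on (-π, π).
Compute the real Fourier coefficients first: a_8 = -1/4, b_8 = 5/32 + π^2.
Then c_8 = (a_8 − i·b_8)/2 = -1/8 - i·π^2/2 - 5·i/64.

Final answer: -1/8 - i·π^2/2 - 5·i/64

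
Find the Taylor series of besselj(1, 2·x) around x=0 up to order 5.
x^5/12 - x^3/2 + x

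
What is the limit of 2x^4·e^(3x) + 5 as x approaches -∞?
The product is a 0·∞ indeterminate form at x → -∞.
Rewrite the product as 2x^4 / e^(-3x) (an ∞/∞ form) and apply L'Hôpital, or use the standard hierarchy e^(3|x|) ≫ |x^4| as x → -∞.
The indeterminate product → 0, so the limit = 5.

Final answer: 5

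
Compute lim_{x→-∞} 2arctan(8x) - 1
Evaluate the dominant behaviour as x → -∞; each term tends to a finite value or vanishes.
Limit = -π - 1.

Final answer: -π - 1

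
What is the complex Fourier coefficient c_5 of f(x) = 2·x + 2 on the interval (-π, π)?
Compute the real Fourier coefficients first: a_5 = 0, b_5 = 4/5.
Then c_5 = (a_5 − i·b_5)/2 = -2·i/5.

Final answer: -2·i/5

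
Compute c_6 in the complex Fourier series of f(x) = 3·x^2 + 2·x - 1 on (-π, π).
Compute the real Fourier coefficients first: a_6 = 1/3, b_6 = -2/3.
Then c_6 = (a_6 − i·b_6)/2 = 1/6 + i/3.

Final answer: 1/6 + i/3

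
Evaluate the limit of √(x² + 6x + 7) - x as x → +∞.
This is an ∞ − ∞ indeterminate form.
Multiply and divide by the conjugate √(x²+6x + 7) + x; the x² terms cancel, leaving (6x + 7)/(√(x²+6x + 7)+x) → 6/2 = 3.
Limit = 3.

Final answer: 3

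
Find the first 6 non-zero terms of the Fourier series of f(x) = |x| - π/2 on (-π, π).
-4·cos(x)/π - 4·cos(3·x)/(9·π) - 4·cos(5·x)/(25·π) - 4·cos(7·x)/(49·π) - 4·cos(9·x)/(81·π) - 4·cos(11·x)/(121·π)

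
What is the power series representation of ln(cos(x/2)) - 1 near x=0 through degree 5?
-x^4/192 - x^2/8 - 1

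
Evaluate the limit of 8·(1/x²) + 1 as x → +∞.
Evaluate the dominant behaviour as x → +∞; each term tends to a finite value or vanishes.
Limit = 1.

Final answer: 1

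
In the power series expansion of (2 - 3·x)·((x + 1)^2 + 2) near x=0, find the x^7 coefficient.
Expand to order 7: (2 - 3·x)·((x + 1)^2 + 2) = -3·x^3 - 4·x^2 - 5·x + 6 + O(x^8).
The coefficient of x^7 is 0.

Final answer: 0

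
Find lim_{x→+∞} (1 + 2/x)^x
As x → +∞: this is the defining limit (1 + 2/x)^x → e^2.
Limit = e^(2).

Final answer: e^(2)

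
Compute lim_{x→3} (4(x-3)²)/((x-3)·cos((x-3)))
Both numerator and denominator → 0 as x → 3; this is a 0/0 indeterminate form.
Expand each to leading order near x = 3: numerator ~ 4·(x - 3)^2, denominator ~ (x - 3).
The limit of the ratio is 0.

Final answer: 0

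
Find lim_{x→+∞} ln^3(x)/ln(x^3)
This is an ∞/∞ indeterminate form as x → +∞.
Write ln(x^3) = 3·ln(x), reducing the quotient to ln^2(x)/3 → ∞.
Limit = ∞.

Final answer: ∞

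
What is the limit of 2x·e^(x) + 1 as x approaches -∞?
The product is a 0·∞ indeterminate form at x → -∞.
Rewrite the product as 2x / e^(-x) (an ∞/∞ form) and apply L'Hôpital, or use the standard hierarchy e^(|x|) ≫ |x| as x → -∞.
The indeterminate product → 0, so the limit = 1.

Final answer: 1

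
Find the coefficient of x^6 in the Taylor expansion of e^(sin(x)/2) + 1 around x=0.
Expand to order 6: e^(sin(x)/2) + 1 = 59·x^6/15360 - 23·x^5/3840 - 5·x^4/128 - x^3/16 + x^2/8 + x/2 + 2 + O(x^7).
The coefficient of x^6 is 59/15360.

Final answer: 59/15360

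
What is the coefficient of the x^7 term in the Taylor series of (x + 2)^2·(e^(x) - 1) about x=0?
Expand to order 7: (x + 2)^2·(e^(x) - 1) = 37·x^7/2520 + 29·x^6/360 + 11·x^5/30 + 4·x^4/3 + 11·x^3/3 + 6·x^2 + 4·x + O(x^8).
The coefficient of x^7 is 37/2520.

Final answer: 37/2520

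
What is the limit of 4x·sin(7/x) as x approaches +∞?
As x → +∞: let u = 7/x → 0⁺; then 4·x·sin(7/x) = 4·7·sin(u)/u → 4·7·1 = 28.
Limit = 28.

Final answer: 28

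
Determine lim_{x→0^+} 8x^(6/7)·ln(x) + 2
The product is a 0·∞ indeterminate form at x → 0⁺.
Rewrite the product as 8·ln(x) / x^(-6/7) and apply L'Hôpital, or use the standard hierarchy x^(-6/7) ≫ |ln x| as x → 0⁺.
The indeterminate product → 0, so the limit = 2.

Final answer: 2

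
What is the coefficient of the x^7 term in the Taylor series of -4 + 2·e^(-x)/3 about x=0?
Expand to order 7: -4 + 2·e^(-x)/3 = -x^7/7560 + x^6/1080 - x^5/180 + x^4/36 - x^3/9 + x^2/3 - 2·x/3 - 10/3 + O(x^8).
The coefficient of x^7 is -1/7560.

Final answer: -1/7560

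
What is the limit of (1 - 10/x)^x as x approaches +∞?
As x → +∞: this is the defining limit (1 - 10/x)^x → e^(-10).
Limit = e^(-10).

Final answer: e^(-10)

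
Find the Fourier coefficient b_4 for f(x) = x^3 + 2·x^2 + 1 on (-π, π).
b_4 = (1/π) ∫_{-π}^{π} f(x)·sin(4x) dx.
Evaluate the integral (use parity and integration by parts as needed): b_4 = 3/16 - π^2/2.

Final answer: 3/16 - π^2/2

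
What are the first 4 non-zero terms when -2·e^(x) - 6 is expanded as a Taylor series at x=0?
-x^3/3 - x^2 - 2·x - 8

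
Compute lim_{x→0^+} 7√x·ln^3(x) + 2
The product is a 0·∞ indeterminate form at x → 0⁺.
Rewrite the product as 7·ln^3(x) / x^(-1/2) and apply L'Hôpital, or use the standard hierarchy x^(-1/2) ≫ |ln x|^3 as x → 0⁺.
The indeterminate product → 0, so the limit = 2.

Final answer: 2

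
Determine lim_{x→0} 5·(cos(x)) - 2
Direct substitution at x = 0 gives 3.

Final answer: 3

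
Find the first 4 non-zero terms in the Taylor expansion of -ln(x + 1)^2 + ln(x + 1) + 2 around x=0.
4·x^3/3 - 3·x^2/2 + x + 2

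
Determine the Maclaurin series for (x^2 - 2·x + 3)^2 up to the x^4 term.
x^4 - 4·x^3 + 10·x^2 - 12·x + 9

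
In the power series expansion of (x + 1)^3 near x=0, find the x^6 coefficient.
Expand to order 6: (x + 1)^3 = x^3 + 3·x^2 + 3·x + 1 + O(x^7).
The coefficient of x^6 is 0.

Final answer: 0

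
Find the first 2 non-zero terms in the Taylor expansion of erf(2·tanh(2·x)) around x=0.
-160·x^3/(3·√(π)) + 8·x/√(π)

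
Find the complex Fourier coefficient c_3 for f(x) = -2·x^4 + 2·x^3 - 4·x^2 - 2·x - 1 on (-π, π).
Compute the real Fourier coefficients first: a_3 = 16/27 + 16·π^2/9, b_3 = -20/9 + 4·π^2/3.
Then c_3 = (a_3 − i·b_3)/2 = 8/27 + 8·π^2/9 - 2·i·π^2/3 + 10·i/9.

Final answer: 8/27 + 8·π^2/9 - 2·i·π^2/3 + 10·i/9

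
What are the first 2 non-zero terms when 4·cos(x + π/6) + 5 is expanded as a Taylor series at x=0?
-2·x + 2·√(3) + 5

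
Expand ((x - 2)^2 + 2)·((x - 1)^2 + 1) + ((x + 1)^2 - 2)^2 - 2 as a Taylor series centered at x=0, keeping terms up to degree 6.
2·x^4 - 2·x^3 + 18·x^2 - 24·x + 11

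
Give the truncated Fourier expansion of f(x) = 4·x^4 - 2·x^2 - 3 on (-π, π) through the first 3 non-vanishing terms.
(200 - 32·π^2)·cos(x) + (-14 + 8·π^2)·cos(2·x) - 2·π^2/3 - 3 + 4·π^4/5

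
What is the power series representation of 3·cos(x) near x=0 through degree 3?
3 - 3·x^2/2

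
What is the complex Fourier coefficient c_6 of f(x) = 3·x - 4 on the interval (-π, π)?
Compute the real Fourier coefficients first: a_6 = 0, b_6 = -1.
Then c_6 = (a_6 − i·b_6)/2 = i/2.

Final answer: i/2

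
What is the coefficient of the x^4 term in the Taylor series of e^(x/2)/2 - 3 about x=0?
Expand to order 4: e^(x/2)/2 - 3 = x^4/768 + x^3/96 + x^2/16 + x/4 - 5/2 + O(x^5).
The coefficient of x^4 is 1/768.

Final answer: 1/768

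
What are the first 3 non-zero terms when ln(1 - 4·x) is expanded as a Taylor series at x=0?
-64·x^3/3 - 8·x^2 - 4·x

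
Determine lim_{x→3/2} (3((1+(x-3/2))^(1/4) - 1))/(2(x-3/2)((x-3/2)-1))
Both numerator and denominator → 0 as x → 3/2; this is a 0/0 indeterminate form.
Expand each to leading order near x = 3/2: numerator ~ 3·(x - 3/2)/4, denominator ~ -2·(x - 3/2).
The limit of the ratio is -3/8.

Final answer: -3/8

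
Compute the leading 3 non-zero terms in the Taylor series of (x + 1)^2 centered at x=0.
x^2 + 2·x + 1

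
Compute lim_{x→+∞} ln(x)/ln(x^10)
This is an ∞/∞ indeterminate form as x → +∞.
Write ln(x^10) = 10·ln(x), reducing the quotient to 1/10.
Limit = 1/10.

Final answer: 1/10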